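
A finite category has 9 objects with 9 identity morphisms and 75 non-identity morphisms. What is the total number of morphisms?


Each object has an identity morphism, giving 9 identities.
Adding the 75 non-identity morphisms:
Total = 9 + 75 = 84

84


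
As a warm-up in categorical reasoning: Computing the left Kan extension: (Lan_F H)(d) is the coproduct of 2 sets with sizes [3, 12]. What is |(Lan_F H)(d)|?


Pointwise, the left Kan extension (Lan_F H)(d) is the colimit, indexed
by the comma category (F downarrow d), of H composed with the
projection (F downarrow d) -> C. Here that colimit is given
as a coproduct (disjoint union) of sets, so its cardinality is the
sum of the sizes of the summands.
Coproduct of sets with sizes: 3 + 12
= 15

15


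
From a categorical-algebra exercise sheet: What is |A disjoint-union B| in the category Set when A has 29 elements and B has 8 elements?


In Set, the coproduct A + B is the disjoint union.
|A + B| = |A| + |B| = 29 + 8 = 37

37


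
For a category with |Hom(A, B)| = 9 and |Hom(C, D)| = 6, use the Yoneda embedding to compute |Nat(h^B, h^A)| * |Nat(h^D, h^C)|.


By the Yoneda lemma, Nat(h^B, h^A) is isomorphic to Hom(A, B),
so |Nat(h^B, h^A)| = |Hom(A, B)| and |Nat(h^D, h^C)| = |Hom(C, D)|.
|Hom(A, B)| = 9, |Hom(C, D)| = 6.
|Nat(h^B, h^A) x Nat(h^D, h^C)| = 9 * 6 = 54

54


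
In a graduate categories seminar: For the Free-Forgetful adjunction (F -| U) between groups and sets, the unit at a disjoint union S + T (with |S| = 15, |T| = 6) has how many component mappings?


The unit eta_X: X -> U(F(X)) of the Free-Forgetful adjunction
maps each element of X to a generator of F(X). For X = S + T (disjoint
union in Set), |S + T| = |S| + |T|.
Total mappings = 15 + 6 = 21.

21


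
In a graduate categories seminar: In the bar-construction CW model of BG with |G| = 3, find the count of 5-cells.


In the bar-construction CW model of BG, the n-cells are indexed by
n-tuples [g_1|...|g_n] of non-identity elements of G (degenerate
simplices with some g_i = e do not contribute cells), so there are
(|G| - 1)^n n-cells.
For dim = 5 with |G| = 3:
cells = (3 - 1)^5 = 2^5 = 32

32


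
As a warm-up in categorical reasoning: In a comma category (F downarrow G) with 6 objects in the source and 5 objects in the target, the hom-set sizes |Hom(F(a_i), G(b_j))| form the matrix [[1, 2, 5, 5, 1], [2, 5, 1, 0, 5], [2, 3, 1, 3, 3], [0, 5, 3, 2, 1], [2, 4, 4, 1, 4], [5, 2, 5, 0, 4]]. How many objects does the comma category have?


Objects of (F downarrow G) are triples (a, b, h: F(a)->G(b)).
The count equals the sum of all entries in the hom-matrix.
sum(row 0) = 14
sum(row 1) = 13
sum(row 2) = 12
sum(row 3) = 11
sum(row 4) = 15
sum(row 5) = 16
Grand total = 81

81


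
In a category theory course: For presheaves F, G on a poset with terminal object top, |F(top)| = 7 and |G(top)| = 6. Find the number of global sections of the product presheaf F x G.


Global sections of a presheaf on a poset with terminal top satisfy
Gamma(H) ~ H(top). Presheaves admit pointwise products, so
(F x G)(top) = F(top) x G(top) (Cartesian product).
|Gamma(F x G)| = |F(top)| * |G(top)| = 7 * 6 = 42.

42


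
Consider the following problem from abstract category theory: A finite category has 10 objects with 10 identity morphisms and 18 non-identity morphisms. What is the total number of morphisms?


Each object has an identity morphism, giving 10 identities.
Adding the 18 non-identity morphisms:
Total = 10 + 18 = 28

28


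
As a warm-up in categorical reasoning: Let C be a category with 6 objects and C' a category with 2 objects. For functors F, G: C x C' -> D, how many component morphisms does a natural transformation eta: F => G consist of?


A natural transformation eta: F => G assigns one component morphism per
object of the domain category.
The domain is the product category C x C', so
|Ob(C x C')| = |Ob(C)| * |Ob(C')| = 6 * 2 = 12.
Therefore eta has 12 component morphisms.

12


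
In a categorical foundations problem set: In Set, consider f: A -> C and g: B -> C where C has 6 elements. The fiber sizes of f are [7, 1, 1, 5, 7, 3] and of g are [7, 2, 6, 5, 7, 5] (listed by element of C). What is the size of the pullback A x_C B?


The pullback A x_C B consists of pairs (a, b) with f(a) = g(b).
For each element c in C, the fiber product has |f^-1(c)| * |g^-1(c)| elements.
Summing over C: 7 * 7 + 1 * 2 + 1 * 6 + 5 * 5 + 7 * 7 + 3 * 5
= 49 + 2 + 6 + 25 + 49 + 15 = 146

146


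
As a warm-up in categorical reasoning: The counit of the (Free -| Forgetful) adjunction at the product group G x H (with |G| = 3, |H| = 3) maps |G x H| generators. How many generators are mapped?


The counit epsilon_K: F(U(K)) -> K of the Free-Forgetful adjunction
maps |K| generators of F(U(K)) into K. For K = G x H (the product group),
|G x H| = |G| * |H|.
Total generators mapped = 3 * 3 = 9.

9


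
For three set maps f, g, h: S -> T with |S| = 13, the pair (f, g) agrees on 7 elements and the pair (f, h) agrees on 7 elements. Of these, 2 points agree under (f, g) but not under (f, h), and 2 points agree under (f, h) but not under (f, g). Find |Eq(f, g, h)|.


Eq(f, g, h) is the triple-agreement set: points in S where all three
maps take the same value. Using inclusion-exclusion on the pairwise data:
Pair (f, g) agrees on 7 points; pair (f, h) on 7 points.
Points agreeing under (f, g) but not (f, h) = 2; under (f, h) but not (f, g) = 2.
Triple-agreement = agreement-in-(f, g) minus points that agree under (f, g) but not (f, h):
|Eq(f, g, h)| = 7 - 2 = 5
(cross-check via (f, h): 7 - 2 = 5.)

5


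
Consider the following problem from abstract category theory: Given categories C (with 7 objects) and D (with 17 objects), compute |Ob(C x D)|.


The product category C x D has objects that are pairs (c, d).
Number of pairs = |Ob(C)| * |Ob(D)| = 7 * 17 = 119

119


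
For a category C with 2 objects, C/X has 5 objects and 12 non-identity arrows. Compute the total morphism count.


In the slice category C/X, objects are morphisms to X.
Identity morphisms: 5 (one per object of C/X).
Non-identity morphisms: 12.
Total = 5 + 12 = 17

17


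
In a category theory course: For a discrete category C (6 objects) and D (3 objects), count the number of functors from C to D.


A functor from a discrete category C to D is determined by
where each object maps. Each of the 6 objects of C can map
to any of the 3 objects of D independently.
Number of functors = 3^6 = 729

729


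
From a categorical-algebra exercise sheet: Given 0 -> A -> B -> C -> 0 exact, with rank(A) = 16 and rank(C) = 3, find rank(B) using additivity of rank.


For a short exact sequence 0 -> A -> B -> C -> 0,
rank is additive: rank(B) = rank(A) + rank(C).
rank(B) = 16 + 3 = 19

19


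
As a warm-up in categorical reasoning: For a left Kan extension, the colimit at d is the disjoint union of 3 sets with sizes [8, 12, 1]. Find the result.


Pointwise, the left Kan extension (Lan_F H)(d) is the colimit, indexed
by the comma category (F downarrow d), of H composed with the
projection (F downarrow d) -> C. Here that colimit is given
as a coproduct (disjoint union) of sets, so its cardinality is the
sum of the sizes of the summands.
Coproduct of sets with sizes: 8 + 12 + 1
= 21

21


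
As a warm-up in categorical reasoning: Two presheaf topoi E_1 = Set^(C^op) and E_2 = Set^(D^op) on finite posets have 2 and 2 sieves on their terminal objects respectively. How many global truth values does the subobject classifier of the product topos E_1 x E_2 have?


In a product of presheaf topoi E_1 x E_2, the subobject classifier
is Omega = Omega_1 x Omega_2 (componentwise), so
|Omega(top)| = |Omega_1(top_1)| * |Omega_2(top_2)|.
= 2 * 2 = 4.

4


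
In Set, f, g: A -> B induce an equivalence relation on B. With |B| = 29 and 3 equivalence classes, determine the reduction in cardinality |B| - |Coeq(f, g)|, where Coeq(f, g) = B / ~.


The coequalizer Coeq(f, g) = B / ~ has one element per equivalence class.
|B| = 29, |Coeq(f, g)| = 3.
|B| - |Coeq(f, g)| = 29 - 3 = 26.

26


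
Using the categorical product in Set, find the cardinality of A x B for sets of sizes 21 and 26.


In Set, the product A x B is the Cartesian product.
By the universal property, |A x B| = |A| * |B|.
|A x B| = 21 * 26 = 546

546


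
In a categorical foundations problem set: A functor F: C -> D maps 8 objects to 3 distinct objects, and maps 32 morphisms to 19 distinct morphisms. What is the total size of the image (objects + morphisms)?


The image of F consists of distinct objects and distinct morphisms.
|Im(F)| on objects = 3
|Im(F)| on morphisms = 19
Total image cardinality = 3 + 19 = 22

22


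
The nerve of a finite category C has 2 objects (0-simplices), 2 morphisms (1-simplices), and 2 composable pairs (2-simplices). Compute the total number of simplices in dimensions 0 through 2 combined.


The 2-skeleton of the nerve N(C) consists of simplices in dimensions 0, 1, 2:
  |N(C)_0| = 2 (objects)
  |N(C)_1| = 2 (morphisms)
  |N(C)_2| = 2 (composable pairs)
Total = 2 + 2 + 2 = 6

6


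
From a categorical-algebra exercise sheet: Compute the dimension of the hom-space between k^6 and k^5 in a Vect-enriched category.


In Vect-enriched categories, Hom(k^n, k^m) is the space of m x n matrices.
dim(Hom(k^6, k^5)) = 5 * 6 = 30

30


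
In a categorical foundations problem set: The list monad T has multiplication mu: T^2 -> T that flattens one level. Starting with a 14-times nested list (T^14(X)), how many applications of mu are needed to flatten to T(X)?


Each application of mu: T^2 -> T removes one layer of nesting.
Starting at depth 14 (i.e., T^14(X)), we need to reach T(X).
Number of mu applications = 14 - 1 = 13

13


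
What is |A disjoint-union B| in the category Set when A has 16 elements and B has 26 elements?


In Set, the coproduct A + B is the disjoint union.
|A + B| = |A| + |B| = 16 + 26 = 42

42


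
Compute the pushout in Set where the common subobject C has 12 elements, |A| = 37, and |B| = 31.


The pushout A +_C B identifies the images of C in A and B.
|A +_C B| = |A| + |B| - |C| (for injections).
= 37 + 31 - 12 = 56

56


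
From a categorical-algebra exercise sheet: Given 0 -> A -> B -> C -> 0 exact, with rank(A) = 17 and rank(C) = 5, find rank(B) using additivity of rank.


For a short exact sequence 0 -> A -> B -> C -> 0,
rank is additive: rank(B) = rank(A) + rank(C).
rank(B) = 17 + 5 = 22

22


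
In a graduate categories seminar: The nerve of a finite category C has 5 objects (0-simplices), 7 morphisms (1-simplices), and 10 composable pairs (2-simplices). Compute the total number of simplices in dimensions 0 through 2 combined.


The 2-skeleton of the nerve N(C) consists of simplices in dimensions 0, 1, 2:
  |N(C)_0| = 5 (objects)
  |N(C)_1| = 7 (morphisms)
  |N(C)_2| = 10 (composable pairs)
Total = 5 + 7 + 10 = 22

22


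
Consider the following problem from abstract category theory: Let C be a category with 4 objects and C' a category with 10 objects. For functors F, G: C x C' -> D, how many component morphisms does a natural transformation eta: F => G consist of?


A natural transformation eta: F => G assigns one component morphism per
object of the domain category.
The domain is the product category C x C', so
|Ob(C x C')| = |Ob(C)| * |Ob(C')| = 4 * 10 = 40.
Therefore eta has 40 component morphisms.

40


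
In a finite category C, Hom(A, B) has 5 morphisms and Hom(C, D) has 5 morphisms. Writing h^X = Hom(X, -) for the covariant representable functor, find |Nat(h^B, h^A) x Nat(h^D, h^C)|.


By the Yoneda lemma, Nat(h^B, h^A) is isomorphic to Hom(A, B),
so |Nat(h^B, h^A)| = |Hom(A, B)| and |Nat(h^D, h^C)| = |Hom(C, D)|.
|Hom(A, B)| = 5, |Hom(C, D)| = 5.
|Nat(h^B, h^A) x Nat(h^D, h^C)| = 5 * 5 = 25

25


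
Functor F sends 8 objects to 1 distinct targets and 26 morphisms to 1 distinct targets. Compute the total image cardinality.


The image of F consists of distinct objects and distinct morphisms.
|Im(F)| on objects = 1
|Im(F)| on morphisms = 1
Total image cardinality = 1 + 1 = 2

2


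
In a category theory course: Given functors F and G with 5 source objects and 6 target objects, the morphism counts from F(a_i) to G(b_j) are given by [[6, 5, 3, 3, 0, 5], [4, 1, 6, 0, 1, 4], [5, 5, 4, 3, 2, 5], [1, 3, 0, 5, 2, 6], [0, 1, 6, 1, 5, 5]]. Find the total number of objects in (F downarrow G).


Objects of (F downarrow G) are triples (a, b, h: F(a)->G(b)).
The count equals the sum of all entries in the hom-matrix.
sum(row 0) = 22
sum(row 1) = 16
sum(row 2) = 24
sum(row 3) = 17
sum(row 4) = 18
Grand total = 97

97


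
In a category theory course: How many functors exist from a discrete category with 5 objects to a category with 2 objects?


A functor from a discrete category C to D is determined by
where each object maps. Each of the 5 objects of C can map
to any of the 2 objects of D independently.
Number of functors = 2^5 = 32

32


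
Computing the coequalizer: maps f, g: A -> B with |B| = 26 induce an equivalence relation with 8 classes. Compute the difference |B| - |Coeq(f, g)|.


The coequalizer Coeq(f, g) = B / ~ has one element per equivalence class.
|B| = 26, |Coeq(f, g)| = 8.
|B| - |Coeq(f, g)| = 26 - 8 = 18.

18


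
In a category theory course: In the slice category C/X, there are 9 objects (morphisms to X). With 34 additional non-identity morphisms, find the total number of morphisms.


In the slice category C/X, objects are morphisms to X.
Identity morphisms: 9 (one per object of C/X).
Non-identity morphisms: 34.
Total = 9 + 34 = 43

43


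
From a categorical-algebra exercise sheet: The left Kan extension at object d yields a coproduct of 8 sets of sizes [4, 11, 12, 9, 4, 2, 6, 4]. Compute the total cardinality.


Pointwise, the left Kan extension (Lan_F H)(d) is the colimit, indexed
by the comma category (F downarrow d), of H composed with the
projection (F downarrow d) -> C. Here that colimit is given
as a coproduct (disjoint union) of sets, so its cardinality is the
sum of the sizes of the summands.
Coproduct of sets with sizes: 4 + 11 + 12 + 9 + 4 + 2 + 6 + 4
= 52

52


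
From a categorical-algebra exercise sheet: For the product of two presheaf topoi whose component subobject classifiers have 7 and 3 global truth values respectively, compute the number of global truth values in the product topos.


In a product of presheaf topoi E_1 x E_2, the subobject classifier
is Omega = Omega_1 x Omega_2 (componentwise), so
|Omega(top)| = |Omega_1(top_1)| * |Omega_2(top_2)|.
= 7 * 3 = 21.

21


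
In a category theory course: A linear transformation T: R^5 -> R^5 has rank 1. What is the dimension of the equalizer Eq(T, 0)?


The equalizer of f and the zero map is ker(f).
By the rank-nullity theorem: dim(ker(f)) = dim(domain) - rank(f).
dim(ker(f)) = 5 - 1 = 4

4


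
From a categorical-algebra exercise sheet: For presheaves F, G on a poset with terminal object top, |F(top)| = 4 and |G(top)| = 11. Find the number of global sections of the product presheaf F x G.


Global sections of a presheaf on a poset with terminal top satisfy
Gamma(H) ~ H(top). Presheaves admit pointwise products, so
(F x G)(top) = F(top) x G(top) (Cartesian product).
|Gamma(F x G)| = |F(top)| * |G(top)| = 4 * 11 = 44.

44


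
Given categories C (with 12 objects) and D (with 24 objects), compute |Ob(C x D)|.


The product category C x D has objects that are pairs (c, d).
Number of pairs = |Ob(C)| * |Ob(D)| = 12 * 24 = 288

288


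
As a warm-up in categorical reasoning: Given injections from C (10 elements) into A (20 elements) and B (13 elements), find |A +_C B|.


The pushout A +_C B identifies the images of C in A and B.
|A +_C B| = |A| + |B| - |C| (for injections).
= 20 + 13 - 10 = 23

23


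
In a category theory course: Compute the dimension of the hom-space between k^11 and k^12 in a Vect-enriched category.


In Vect-enriched categories, Hom(k^n, k^m) is the space of m x n matrices.
dim(Hom(k^11, k^12)) = 12 * 11 = 132

132


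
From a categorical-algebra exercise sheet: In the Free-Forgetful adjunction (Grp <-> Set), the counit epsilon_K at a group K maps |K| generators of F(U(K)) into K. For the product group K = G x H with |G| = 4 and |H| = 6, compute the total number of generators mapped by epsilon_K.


The counit epsilon_K: F(U(K)) -> K of the Free-Forgetful adjunction
maps |K| generators of F(U(K)) into K. For K = G x H (the product group),
|G x H| = |G| * |H|.
Total generators mapped = 4 * 6 = 24.

24


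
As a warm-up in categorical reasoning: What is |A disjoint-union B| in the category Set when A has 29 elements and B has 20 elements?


In Set, the coproduct A + B is the disjoint union.
|A + B| = |A| + |B| = 29 + 20 = 49

49


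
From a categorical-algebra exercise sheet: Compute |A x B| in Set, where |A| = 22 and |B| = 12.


In Set, the product A x B is the Cartesian product.
By the universal property, |A x B| = |A| * |B|.
|A x B| = 22 * 12 = 264

264


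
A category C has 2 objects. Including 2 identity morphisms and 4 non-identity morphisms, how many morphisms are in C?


Each object has an identity morphism, giving 2 identities.
Adding the 4 non-identity morphisms:
Total = 2 + 4 = 6

6


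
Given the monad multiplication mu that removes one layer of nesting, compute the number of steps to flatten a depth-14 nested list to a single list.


Each application of mu: T^2 -> T removes one layer of nesting.
Starting at depth 14 (i.e., T^14(X)), we need to reach T(X).
Number of mu applications = 14 - 1 = 13

13


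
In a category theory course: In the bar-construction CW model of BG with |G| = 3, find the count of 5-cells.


In the bar-construction CW model of BG, the n-cells are indexed by
n-tuples [g_1|...|g_n] of non-identity elements of G (degenerate
simplices with some g_i = e do not contribute cells), so there are
(|G| - 1)^n n-cells.
For dim = 5 with |G| = 3:
cells = (3 - 1)^5 = 2^5 = 32

32


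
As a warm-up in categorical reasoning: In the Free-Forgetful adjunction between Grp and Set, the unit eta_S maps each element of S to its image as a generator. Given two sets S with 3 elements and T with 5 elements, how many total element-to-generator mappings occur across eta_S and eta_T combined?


The unit eta_X: X -> U(F(X)) of the Free-Forgetful adjunction
maps each element of X to a generator of F(X). For X = S + T (disjoint
union in Set), |S + T| = |S| + |T|.
Total mappings = 3 + 5 = 8.

8


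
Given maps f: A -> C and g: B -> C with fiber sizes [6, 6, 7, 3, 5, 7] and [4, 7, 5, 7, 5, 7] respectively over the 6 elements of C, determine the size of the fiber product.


The pullback A x_C B consists of pairs (a, b) with f(a) = g(b).
For each element c in C, the fiber product has |f^-1(c)| * |g^-1(c)| elements.
Summing over C: 6 * 4 + 6 * 7 + 7 * 5 + 3 * 7 + 5 * 5 + 7 * 7
= 24 + 42 + 35 + 21 + 25 + 49 = 196

196


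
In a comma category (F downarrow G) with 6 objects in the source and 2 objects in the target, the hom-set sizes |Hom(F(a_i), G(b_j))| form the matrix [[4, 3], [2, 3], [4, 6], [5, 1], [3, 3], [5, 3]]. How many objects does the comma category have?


Objects of (F downarrow G) are triples (a, b, h: F(a)->G(b)).
The count equals the sum of all entries in the hom-matrix.
sum(row 0) = 7
sum(row 1) = 5
sum(row 2) = 10
sum(row 3) = 6
sum(row 4) = 6
sum(row 5) = 8
Grand total = 42

42


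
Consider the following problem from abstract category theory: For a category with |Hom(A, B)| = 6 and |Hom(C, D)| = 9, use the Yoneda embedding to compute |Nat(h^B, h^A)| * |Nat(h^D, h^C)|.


By the Yoneda lemma, Nat(h^B, h^A) is isomorphic to Hom(A, B),
so |Nat(h^B, h^A)| = |Hom(A, B)| and |Nat(h^D, h^C)| = |Hom(C, D)|.
|Hom(A, B)| = 6, |Hom(C, D)| = 9.
|Nat(h^B, h^A) x Nat(h^D, h^C)| = 6 * 9 = 54

54


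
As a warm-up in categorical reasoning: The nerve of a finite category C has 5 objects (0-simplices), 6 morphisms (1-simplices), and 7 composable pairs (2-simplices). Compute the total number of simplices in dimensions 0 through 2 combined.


The 2-skeleton of the nerve N(C) consists of simplices in dimensions 0, 1, 2:
  |N(C)_0| = 5 (objects)
  |N(C)_1| = 6 (morphisms)
  |N(C)_2| = 7 (composable pairs)
Total = 5 + 6 + 7 = 18

18


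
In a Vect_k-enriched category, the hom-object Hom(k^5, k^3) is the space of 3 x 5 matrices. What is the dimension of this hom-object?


In Vect-enriched categories, Hom(k^n, k^m) is the space of m x n matrices.
dim(Hom(k^5, k^3)) = 3 * 5 = 15

15


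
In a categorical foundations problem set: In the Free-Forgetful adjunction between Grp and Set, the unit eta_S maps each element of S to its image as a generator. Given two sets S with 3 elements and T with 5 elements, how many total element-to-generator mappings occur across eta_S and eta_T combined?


The unit eta_X: X -> U(F(X)) of the Free-Forgetful adjunction
maps each element of X to a generator of F(X). For X = S + T (disjoint
union in Set), |S + T| = |S| + |T|.
Total mappings = 3 + 5 = 8.

8


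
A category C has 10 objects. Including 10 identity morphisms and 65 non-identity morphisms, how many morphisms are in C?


Each object has an identity morphism, giving 10 identities.
Adding the 65 non-identity morphisms:
Total = 10 + 65 = 75

75


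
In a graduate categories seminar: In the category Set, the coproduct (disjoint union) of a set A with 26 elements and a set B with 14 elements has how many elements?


In Set, the coproduct A + B is the disjoint union.
|A + B| = |A| + |B| = 26 + 14 = 40

40


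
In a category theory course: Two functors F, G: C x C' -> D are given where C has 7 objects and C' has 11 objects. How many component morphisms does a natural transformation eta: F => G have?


A natural transformation eta: F => G assigns one component morphism per
object of the domain category.
The domain is the product category C x C', so
|Ob(C x C')| = |Ob(C)| * |Ob(C')| = 7 * 11 = 77.
Therefore eta has 77 component morphisms.

77


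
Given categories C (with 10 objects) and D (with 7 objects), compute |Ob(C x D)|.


The product category C x D has objects that are pairs (c, d).
Number of pairs = |Ob(C)| * |Ob(D)| = 10 * 7 = 70

70


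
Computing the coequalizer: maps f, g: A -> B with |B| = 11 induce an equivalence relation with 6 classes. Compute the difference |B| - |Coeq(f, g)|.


The coequalizer Coeq(f, g) = B / ~ has one element per equivalence class.
|B| = 11, |Coeq(f, g)| = 6.
|B| - |Coeq(f, g)| = 11 - 6 = 5.

5


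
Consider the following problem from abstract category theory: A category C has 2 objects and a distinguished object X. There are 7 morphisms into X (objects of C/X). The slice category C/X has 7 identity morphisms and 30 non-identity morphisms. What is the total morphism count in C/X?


In the slice category C/X, objects are morphisms to X.
Identity morphisms: 7 (one per object of C/X).
Non-identity morphisms: 30.
Total = 7 + 30 = 37

37


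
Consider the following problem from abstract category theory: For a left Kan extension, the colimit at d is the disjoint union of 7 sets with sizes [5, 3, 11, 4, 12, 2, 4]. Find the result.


Pointwise, the left Kan extension (Lan_F H)(d) is the colimit, indexed
by the comma category (F downarrow d), of H composed with the
projection (F downarrow d) -> C. Here that colimit is given
as a coproduct (disjoint union) of sets, so its cardinality is the
sum of the sizes of the summands.
Coproduct of sets with sizes: 5 + 3 + 11 + 4 + 12 + 2 + 4
= 41

41


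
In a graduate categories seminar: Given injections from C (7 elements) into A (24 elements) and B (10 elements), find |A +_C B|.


The pushout A +_C B identifies the images of C in A and B.
|A +_C B| = |A| + |B| - |C| (for injections).
= 24 + 10 - 7 = 27

27


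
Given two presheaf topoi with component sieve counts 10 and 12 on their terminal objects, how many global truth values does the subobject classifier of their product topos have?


In a product of presheaf topoi E_1 x E_2, the subobject classifier
is Omega = Omega_1 x Omega_2 (componentwise), so
|Omega(top)| = |Omega_1(top_1)| * |Omega_2(top_2)|.
= 10 * 12 = 120.

120


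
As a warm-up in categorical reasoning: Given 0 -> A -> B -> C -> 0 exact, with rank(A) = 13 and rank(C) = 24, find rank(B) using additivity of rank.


For a short exact sequence 0 -> A -> B -> C -> 0,
rank is additive: rank(B) = rank(A) + rank(C).
rank(B) = 13 + 24 = 37

37


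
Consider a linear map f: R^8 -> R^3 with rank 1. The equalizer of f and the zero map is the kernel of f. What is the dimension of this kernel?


The equalizer of f and the zero map is ker(f).
By the rank-nullity theorem: dim(ker(f)) = dim(domain) - rank(f).
dim(ker(f)) = 8 - 1 = 7

7


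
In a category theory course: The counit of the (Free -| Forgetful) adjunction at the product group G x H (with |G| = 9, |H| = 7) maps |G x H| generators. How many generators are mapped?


The counit epsilon_K: F(U(K)) -> K of the Free-Forgetful adjunction
maps |K| generators of F(U(K)) into K. For K = G x H (the product group),
|G x H| = |G| * |H|.
Total generators mapped = 9 * 7 = 63.

63


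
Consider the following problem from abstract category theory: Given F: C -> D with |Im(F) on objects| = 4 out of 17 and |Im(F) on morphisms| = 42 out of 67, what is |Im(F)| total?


The image of F consists of distinct objects and distinct morphisms.
|Im(F)| on objects = 4
|Im(F)| on morphisms = 42
Total image cardinality = 4 + 42 = 46

46


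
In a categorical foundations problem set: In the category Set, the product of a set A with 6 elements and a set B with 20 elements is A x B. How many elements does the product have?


In Set, the product A x B is the Cartesian product.
By the universal property, |A x B| = |A| * |B|.
|A x B| = 6 * 20 = 120

120


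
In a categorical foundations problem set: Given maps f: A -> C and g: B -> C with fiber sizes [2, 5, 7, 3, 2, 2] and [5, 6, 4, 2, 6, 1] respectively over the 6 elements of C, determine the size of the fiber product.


The pullback A x_C B consists of pairs (a, b) with f(a) = g(b).
For each element c in C, the fiber product has |f^-1(c)| * |g^-1(c)| elements.
Summing over C: 2 * 5 + 5 * 6 + 7 * 4 + 3 * 2 + 2 * 6 + 2 * 1
= 10 + 30 + 28 + 6 + 12 + 2 = 88

88


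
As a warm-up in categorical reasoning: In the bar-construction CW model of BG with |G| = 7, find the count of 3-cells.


In the bar-construction CW model of BG, the n-cells are indexed by
n-tuples [g_1|...|g_n] of non-identity elements of G (degenerate
simplices with some g_i = e do not contribute cells), so there are
(|G| - 1)^n n-cells.
For dim = 3 with |G| = 7:
cells = (7 - 1)^3 = 6^3 = 216

216


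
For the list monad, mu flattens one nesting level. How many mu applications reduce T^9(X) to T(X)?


Each application of mu: T^2 -> T removes one layer of nesting.
Starting at depth 9 (i.e., T^9(X)), we need to reach T(X).
Number of mu applications = 9 - 1 = 8

8


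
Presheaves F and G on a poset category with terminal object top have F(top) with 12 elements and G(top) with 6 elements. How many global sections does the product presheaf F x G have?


Global sections of a presheaf on a poset with terminal top satisfy
Gamma(H) ~ H(top). Presheaves admit pointwise products, so
(F x G)(top) = F(top) x G(top) (Cartesian product).
|Gamma(F x G)| = |F(top)| * |G(top)| = 12 * 6 = 72.

72


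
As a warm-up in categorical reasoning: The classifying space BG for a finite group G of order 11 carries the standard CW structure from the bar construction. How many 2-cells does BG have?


In the bar-construction CW model of BG, the n-cells are indexed by
n-tuples [g_1|...|g_n] of non-identity elements of G (degenerate
simplices with some g_i = e do not contribute cells), so there are
(|G| - 1)^n n-cells.
For dim = 2 with |G| = 11:
cells = (11 - 1)^2 = 10^2 = 100

100


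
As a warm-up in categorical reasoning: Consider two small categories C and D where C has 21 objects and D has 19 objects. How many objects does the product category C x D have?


The product category C x D has objects that are pairs (c, d).
Number of pairs = |Ob(C)| * |Ob(D)| = 21 * 19 = 399

399


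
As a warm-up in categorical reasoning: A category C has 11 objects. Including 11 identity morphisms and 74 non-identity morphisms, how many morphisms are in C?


Each object has an identity morphism, giving 11 identities.
Adding the 74 non-identity morphisms:
Total = 11 + 74 = 85

85


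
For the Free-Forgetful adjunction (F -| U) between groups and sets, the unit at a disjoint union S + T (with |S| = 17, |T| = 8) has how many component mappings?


The unit eta_X: X -> U(F(X)) of the Free-Forgetful adjunction
maps each element of X to a generator of F(X). For X = S + T (disjoint
union in Set), |S + T| = |S| + |T|.
Total mappings = 17 + 8 = 25.

25


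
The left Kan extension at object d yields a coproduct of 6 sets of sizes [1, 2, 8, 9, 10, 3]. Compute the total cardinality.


Pointwise, the left Kan extension (Lan_F H)(d) is the colimit, indexed
by the comma category (F downarrow d), of H composed with the
projection (F downarrow d) -> C. Here that colimit is given
as a coproduct (disjoint union) of sets, so its cardinality is the
sum of the sizes of the summands.
Coproduct of sets with sizes: 1 + 2 + 8 + 9 + 10 + 3
= 33

33


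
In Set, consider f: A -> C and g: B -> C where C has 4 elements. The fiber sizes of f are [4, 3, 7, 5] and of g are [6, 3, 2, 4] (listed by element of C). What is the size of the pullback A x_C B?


The pullback A x_C B consists of pairs (a, b) with f(a) = g(b).
For each element c in C, the fiber product has |f^-1(c)| * |g^-1(c)| elements.
Summing over C: 4 * 6 + 3 * 3 + 7 * 2 + 5 * 4
= 24 + 9 + 14 + 20 = 67

67


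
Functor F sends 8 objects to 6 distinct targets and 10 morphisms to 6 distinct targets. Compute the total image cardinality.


The image of F consists of distinct objects and distinct morphisms.
|Im(F)| on objects = 6
|Im(F)| on morphisms = 6
Total image cardinality = 6 + 6 = 12

12


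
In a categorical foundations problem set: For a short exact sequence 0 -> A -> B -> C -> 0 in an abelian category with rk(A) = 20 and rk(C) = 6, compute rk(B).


For a short exact sequence 0 -> A -> B -> C -> 0,
rank is additive: rank(B) = rank(A) + rank(C).
rank(B) = 20 + 6 = 26

26


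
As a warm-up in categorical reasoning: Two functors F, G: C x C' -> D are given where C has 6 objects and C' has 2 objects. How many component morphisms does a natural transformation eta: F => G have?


A natural transformation eta: F => G assigns one component morphism per
object of the domain category.
The domain is the product category C x C', so
|Ob(C x C')| = |Ob(C)| * |Ob(C')| = 6 * 2 = 12.
Therefore eta has 12 component morphisms.

12


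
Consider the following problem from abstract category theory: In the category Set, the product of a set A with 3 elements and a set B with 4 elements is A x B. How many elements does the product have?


In Set, the product A x B is the Cartesian product.
By the universal property, |A x B| = |A| * |B|.
|A x B| = 3 * 4 = 12

12


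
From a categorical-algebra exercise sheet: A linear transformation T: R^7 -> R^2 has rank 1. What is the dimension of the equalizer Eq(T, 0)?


The equalizer of f and the zero map is ker(f).
By the rank-nullity theorem: dim(ker(f)) = dim(domain) - rank(f).
dim(ker(f)) = 7 - 1 = 6

6


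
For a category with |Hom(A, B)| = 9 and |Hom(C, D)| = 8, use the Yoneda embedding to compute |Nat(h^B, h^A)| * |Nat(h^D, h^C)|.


By the Yoneda lemma, Nat(h^B, h^A) is isomorphic to Hom(A, B),
so |Nat(h^B, h^A)| = |Hom(A, B)| and |Nat(h^D, h^C)| = |Hom(C, D)|.
|Hom(A, B)| = 9, |Hom(C, D)| = 8.
|Nat(h^B, h^A) x Nat(h^D, h^C)| = 9 * 8 = 72

72


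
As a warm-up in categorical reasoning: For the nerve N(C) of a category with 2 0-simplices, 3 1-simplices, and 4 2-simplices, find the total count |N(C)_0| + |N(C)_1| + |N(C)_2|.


The 2-skeleton of the nerve N(C) consists of simplices in dimensions 0, 1, 2:
  |N(C)_0| = 2 (objects)
  |N(C)_1| = 3 (morphisms)
  |N(C)_2| = 4 (composable pairs)
Total = 2 + 3 + 4 = 9

9


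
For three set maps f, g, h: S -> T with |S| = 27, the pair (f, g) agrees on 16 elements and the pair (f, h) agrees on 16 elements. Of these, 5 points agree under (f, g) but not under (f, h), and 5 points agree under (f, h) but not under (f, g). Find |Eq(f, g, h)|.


Eq(f, g, h) is the triple-agreement set: points in S where all three
maps take the same value. Using inclusion-exclusion on the pairwise data:
Pair (f, g) agrees on 16 points; pair (f, h) on 16 points.
Points agreeing under (f, g) but not (f, h) = 5; under (f, h) but not (f, g) = 5.
Triple-agreement = agreement-in-(f, g) minus points that agree under (f, g) but not (f, h):
|Eq(f, g, h)| = 16 - 5 = 11
(cross-check via (f, h): 16 - 5 = 11.)

11


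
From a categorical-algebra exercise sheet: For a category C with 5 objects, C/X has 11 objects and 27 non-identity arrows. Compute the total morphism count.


In the slice category C/X, objects are morphisms to X.
Identity morphisms: 11 (one per object of C/X).
Non-identity morphisms: 27.
Total = 11 + 27 = 38

38


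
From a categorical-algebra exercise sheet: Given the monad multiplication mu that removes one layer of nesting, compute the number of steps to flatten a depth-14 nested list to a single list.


Each application of mu: T^2 -> T removes one layer of nesting.
Starting at depth 14 (i.e., T^14(X)), we need to reach T(X).
Number of mu applications = 14 - 1 = 13

13


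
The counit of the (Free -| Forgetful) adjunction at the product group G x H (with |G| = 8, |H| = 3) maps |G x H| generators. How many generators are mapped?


The counit epsilon_K: F(U(K)) -> K of the Free-Forgetful adjunction
maps |K| generators of F(U(K)) into K. For K = G x H (the product group),
|G x H| = |G| * |H|.
Total generators mapped = 8 * 3 = 24.

24


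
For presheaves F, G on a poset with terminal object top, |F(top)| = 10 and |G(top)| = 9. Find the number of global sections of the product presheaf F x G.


Global sections of a presheaf on a poset with terminal top satisfy
Gamma(H) ~ H(top). Presheaves admit pointwise products, so
(F x G)(top) = F(top) x G(top) (Cartesian product).
|Gamma(F x G)| = |F(top)| * |G(top)| = 10 * 9 = 90.

90


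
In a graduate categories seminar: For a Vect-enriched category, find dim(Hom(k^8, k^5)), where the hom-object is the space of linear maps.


In Vect-enriched categories, Hom(k^n, k^m) is the space of m x n matrices.
dim(Hom(k^8, k^5)) = 5 * 8 = 40

40


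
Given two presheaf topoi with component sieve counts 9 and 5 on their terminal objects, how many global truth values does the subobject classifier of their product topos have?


In a product of presheaf topoi E_1 x E_2, the subobject classifier
is Omega = Omega_1 x Omega_2 (componentwise), so
|Omega(top)| = |Omega_1(top_1)| * |Omega_2(top_2)|.
= 9 * 5 = 45.

45


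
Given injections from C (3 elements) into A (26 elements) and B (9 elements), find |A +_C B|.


The pushout A +_C B identifies the images of C in A and B.
|A +_C B| = |A| + |B| - |C| (for injections).
= 26 + 9 - 3 = 32

32


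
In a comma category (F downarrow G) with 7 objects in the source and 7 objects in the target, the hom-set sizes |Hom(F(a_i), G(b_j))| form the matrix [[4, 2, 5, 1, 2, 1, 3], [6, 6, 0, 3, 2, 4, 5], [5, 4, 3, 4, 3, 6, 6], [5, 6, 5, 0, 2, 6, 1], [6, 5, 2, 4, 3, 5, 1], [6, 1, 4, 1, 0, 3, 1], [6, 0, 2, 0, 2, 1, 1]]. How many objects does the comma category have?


Objects of (F downarrow G) are triples (a, b, h: F(a)->G(b)).
The count equals the sum of all entries in the hom-matrix.
sum(row 0) = 18
sum(row 1) = 26
sum(row 2) = 31
sum(row 3) = 25
sum(row 4) = 26
sum(row 5) = 16
sum(row 6) = 12
Grand total = 154

154


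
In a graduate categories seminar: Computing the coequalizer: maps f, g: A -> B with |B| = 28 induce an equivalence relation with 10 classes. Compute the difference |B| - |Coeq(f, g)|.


The coequalizer Coeq(f, g) = B / ~ has one element per equivalence class.
|B| = 28, |Coeq(f, g)| = 10.
|B| - |Coeq(f, g)| = 28 - 10 = 18.

18


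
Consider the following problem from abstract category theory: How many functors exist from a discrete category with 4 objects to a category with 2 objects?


A functor from a discrete category C to D is determined by
where each object maps. Each of the 4 objects of C can map
to any of the 2 objects of D independently.
Number of functors = 2^4 = 16

16


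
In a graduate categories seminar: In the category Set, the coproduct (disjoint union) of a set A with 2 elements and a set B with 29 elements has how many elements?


In Set, the coproduct A + B is the disjoint union.
|A + B| = |A| + |B| = 2 + 29 = 31

31


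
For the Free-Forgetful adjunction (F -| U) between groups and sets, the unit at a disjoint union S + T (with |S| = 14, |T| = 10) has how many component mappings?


The unit eta_X: X -> U(F(X)) of the Free-Forgetful adjunction
maps each element of X to a generator of F(X). For X = S + T (disjoint
union in Set), |S + T| = |S| + |T|.
Total mappings = 14 + 10 = 24.

24


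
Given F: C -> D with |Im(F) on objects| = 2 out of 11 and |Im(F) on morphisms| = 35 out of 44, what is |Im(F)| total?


The image of F consists of distinct objects and distinct morphisms.
|Im(F)| on objects = 2
|Im(F)| on morphisms = 35
Total image cardinality = 2 + 35 = 37

37


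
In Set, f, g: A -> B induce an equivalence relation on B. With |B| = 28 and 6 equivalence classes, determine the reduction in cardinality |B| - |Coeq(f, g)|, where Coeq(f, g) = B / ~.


The coequalizer Coeq(f, g) = B / ~ has one element per equivalence class.
|B| = 28, |Coeq(f, g)| = 6.
|B| - |Coeq(f, g)| = 28 - 6 = 22.

22


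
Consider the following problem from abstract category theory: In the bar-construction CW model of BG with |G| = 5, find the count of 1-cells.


In the bar-construction CW model of BG, the n-cells are indexed by
n-tuples [g_1|...|g_n] of non-identity elements of G (degenerate
simplices with some g_i = e do not contribute cells), so there are
(|G| - 1)^n n-cells.
For dim = 1 with |G| = 5:
cells = (5 - 1)^1 = 4^1 = 4

4


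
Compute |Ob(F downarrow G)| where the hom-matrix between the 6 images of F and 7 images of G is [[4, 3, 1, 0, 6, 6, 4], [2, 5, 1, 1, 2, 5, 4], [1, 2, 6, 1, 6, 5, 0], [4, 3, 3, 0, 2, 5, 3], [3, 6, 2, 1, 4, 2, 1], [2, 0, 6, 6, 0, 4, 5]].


Objects of (F downarrow G) are triples (a, b, h: F(a)->G(b)).
The count equals the sum of all entries in the hom-matrix.
sum(row 0) = 24
sum(row 1) = 20
sum(row 2) = 21
sum(row 3) = 20
sum(row 4) = 19
sum(row 5) = 23
Grand total = 127

127


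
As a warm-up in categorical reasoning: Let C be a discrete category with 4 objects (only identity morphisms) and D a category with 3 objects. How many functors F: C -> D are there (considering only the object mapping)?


A functor from a discrete category C to D is determined by
where each object maps. Each of the 4 objects of C can map
to any of the 3 objects of D independently.
Number of functors = 3^4 = 81

81


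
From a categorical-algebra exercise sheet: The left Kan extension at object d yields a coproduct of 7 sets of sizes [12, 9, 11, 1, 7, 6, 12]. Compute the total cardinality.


Pointwise, the left Kan extension (Lan_F H)(d) is the colimit, indexed
by the comma category (F downarrow d), of H composed with the
projection (F downarrow d) -> C. Here that colimit is given
as a coproduct (disjoint union) of sets, so its cardinality is the
sum of the sizes of the summands.
Coproduct of sets with sizes: 12 + 9 + 11 + 1 + 7 + 6 + 12
= 58

58


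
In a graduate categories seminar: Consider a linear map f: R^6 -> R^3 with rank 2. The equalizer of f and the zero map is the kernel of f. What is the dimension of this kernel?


The equalizer of f and the zero map is ker(f).
By the rank-nullity theorem: dim(ker(f)) = dim(domain) - rank(f).
dim(ker(f)) = 6 - 2 = 4

4
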